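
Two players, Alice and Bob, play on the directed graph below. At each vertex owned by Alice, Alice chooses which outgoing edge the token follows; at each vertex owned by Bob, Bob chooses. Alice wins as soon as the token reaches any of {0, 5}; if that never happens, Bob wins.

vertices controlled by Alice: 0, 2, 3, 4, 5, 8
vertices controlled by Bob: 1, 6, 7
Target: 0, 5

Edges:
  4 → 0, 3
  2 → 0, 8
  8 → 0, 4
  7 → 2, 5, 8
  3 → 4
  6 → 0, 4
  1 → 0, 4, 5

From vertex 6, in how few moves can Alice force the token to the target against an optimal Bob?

2

A0 = {0, 5}
A1: add {2, 4, 8} — 2 (Alice) has 2→0; 4 (Alice) has 4→0; 8 (Alice) has 8→0.
A2: add {1, 3, 6, 7} — 1 (Bob): all of {0, 4, 5} already in; 3 (Alice) has 3→4; 6 (Bob): all of {0, 4} already in; 7 (Bob): all of {2, 5, 8} already in.
A2 = all vertices. Fixed point.
6 enters the attractor at level 2, so Alice can force the target in 2 moves from there.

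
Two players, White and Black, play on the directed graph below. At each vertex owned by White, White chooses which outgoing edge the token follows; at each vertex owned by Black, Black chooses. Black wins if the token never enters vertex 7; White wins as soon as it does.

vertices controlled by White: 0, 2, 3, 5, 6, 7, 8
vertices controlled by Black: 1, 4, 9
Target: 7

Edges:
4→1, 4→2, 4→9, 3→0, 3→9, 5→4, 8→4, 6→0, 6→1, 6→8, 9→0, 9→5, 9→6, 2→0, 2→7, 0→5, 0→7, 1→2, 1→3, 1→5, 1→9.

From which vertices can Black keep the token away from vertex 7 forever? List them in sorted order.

1, 4, 5, 8, 9

A0 = {7}
A1: add {0, 2} — 0 (White) has 0→7; 2 (White) has 2→7.
A2: add {3, 6} — 3 (White) has 3→0; 6 (White) has 6→0.
A3 = A2; e.g. 1 (Black) can still go to 5. Fixed point.
White's attractor = {0, 2, 3, 6, 7}; Black avoids the target exactly from the complement.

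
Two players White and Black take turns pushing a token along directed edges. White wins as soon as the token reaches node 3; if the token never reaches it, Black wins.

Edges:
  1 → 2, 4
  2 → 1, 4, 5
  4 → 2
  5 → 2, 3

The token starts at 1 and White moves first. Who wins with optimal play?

Track states (vertex, player-to-move).
A0 = {(3,White), (3,Black)}
A1: add {(5,White)}.
A2 = A1; e.g. (1,White) stays out. (1,White) never enters ⇒ Black avoids the target.

Black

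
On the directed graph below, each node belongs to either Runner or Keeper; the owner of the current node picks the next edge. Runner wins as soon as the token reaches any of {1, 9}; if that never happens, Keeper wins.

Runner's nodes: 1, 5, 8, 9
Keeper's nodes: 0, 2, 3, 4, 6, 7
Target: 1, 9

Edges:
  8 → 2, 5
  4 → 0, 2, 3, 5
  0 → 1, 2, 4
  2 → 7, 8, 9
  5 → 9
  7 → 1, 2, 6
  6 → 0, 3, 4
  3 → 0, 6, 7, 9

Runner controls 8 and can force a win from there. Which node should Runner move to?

5

A0 = {1, 9}
A1: add {5} — 5 (Runner) has 5→9.
A2: add {8} — 8 (Runner) has 8→5.
A3 = A2; e.g. 0 (Keeper) can still go to 2. Fixed point.
From 8, successor 5 is in the attractor (rank 1); the other successor 2 is not.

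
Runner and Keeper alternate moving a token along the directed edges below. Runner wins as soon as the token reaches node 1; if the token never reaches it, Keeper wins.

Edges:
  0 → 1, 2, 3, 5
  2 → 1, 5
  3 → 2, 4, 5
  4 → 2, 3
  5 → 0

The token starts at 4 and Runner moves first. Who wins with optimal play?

Keeper

Track states (vertex, player-to-move).
A0 = {(1,Runner), (1,Keeper)}
A1: add {(0,Runner), (2,Runner)}.
A2: add {(5,Keeper)}.
A3: add {(3,Runner)}.
A4: add {(4,Keeper)}.
A5 = A4; e.g. (0,Keeper) stays out. (4,Runner) never enters ⇒ Keeper avoids the target.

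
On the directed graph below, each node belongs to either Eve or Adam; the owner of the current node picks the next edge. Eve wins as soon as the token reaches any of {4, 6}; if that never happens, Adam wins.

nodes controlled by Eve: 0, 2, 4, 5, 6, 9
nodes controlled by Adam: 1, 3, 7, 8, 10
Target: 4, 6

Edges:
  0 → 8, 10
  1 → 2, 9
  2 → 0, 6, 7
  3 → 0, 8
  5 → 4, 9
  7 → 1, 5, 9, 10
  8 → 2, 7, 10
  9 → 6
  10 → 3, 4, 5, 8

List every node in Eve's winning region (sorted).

1, 2, 4, 5, 6, 9

A0 = {4, 6}
A1: add {2, 5, 9} — 2 (Eve) has 2→6; 5 (Eve) has 5→4; 9 (Eve) has 9→6.
A2: add {1} — 1 (Adam): all of {2, 9} already in.
A3 = A2; e.g. 0 (Eve) has no edge into A2. Fixed point.
Eve's winning region = {1, 2, 4, 5, 6, 9}.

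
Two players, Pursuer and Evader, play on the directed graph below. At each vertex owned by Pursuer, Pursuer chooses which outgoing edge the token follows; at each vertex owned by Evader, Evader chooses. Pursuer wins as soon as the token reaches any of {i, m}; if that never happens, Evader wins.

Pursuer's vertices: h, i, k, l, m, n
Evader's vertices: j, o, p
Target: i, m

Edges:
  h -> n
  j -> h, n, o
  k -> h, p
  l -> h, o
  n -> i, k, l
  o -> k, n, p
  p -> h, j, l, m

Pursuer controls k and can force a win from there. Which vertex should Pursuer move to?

h

A0 = {i, m}
A1: add {n} — n (Pursuer) has n→i.
A2: add {h} — h (Pursuer) has h→n.
A3: add {k, l} — k (Pursuer) has k→h; l (Pursuer) has l→h.
A4 = A3; e.g. j (Evader) can still go to o. Fixed point.
From k, successor h is in the attractor (rank 2); the other successor p is not.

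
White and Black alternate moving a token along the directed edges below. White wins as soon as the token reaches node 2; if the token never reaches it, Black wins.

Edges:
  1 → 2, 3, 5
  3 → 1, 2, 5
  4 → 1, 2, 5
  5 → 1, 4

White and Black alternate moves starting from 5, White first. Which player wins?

Black

Track states (vertex, player-to-move).
A0 = {(2,White), (2,Black)}
A1: add {(1,White), (3,White), (4,White)}.
A2: add {(5,Black)}.
A3 = A2; e.g. (1,Black) stays out. (5,White) never enters ⇒ Black avoids the target.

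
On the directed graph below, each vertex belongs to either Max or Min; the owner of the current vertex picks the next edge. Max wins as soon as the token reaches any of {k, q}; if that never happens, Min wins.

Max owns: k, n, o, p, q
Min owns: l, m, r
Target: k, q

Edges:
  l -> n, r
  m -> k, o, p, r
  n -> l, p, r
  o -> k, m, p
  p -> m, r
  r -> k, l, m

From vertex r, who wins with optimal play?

Min

A0 = {k, q}
A1: add {o} — o (Max) has o→k.
A2 = A1; e.g. l (Min) can still go to n. Fixed point.
r never enters the attractor, so Min can avoid the target forever.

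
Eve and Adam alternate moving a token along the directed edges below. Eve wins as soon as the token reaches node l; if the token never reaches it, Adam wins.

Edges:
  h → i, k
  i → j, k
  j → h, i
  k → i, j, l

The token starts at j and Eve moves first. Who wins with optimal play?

Track states (vertex, player-to-move).
A0 = {(l,Eve), (l,Adam)}
A1: add {(k,Eve)}.
A2 = A1; e.g. (h,Eve) stays out. (j,Eve) never enters ⇒ Adam avoids the target.

Adam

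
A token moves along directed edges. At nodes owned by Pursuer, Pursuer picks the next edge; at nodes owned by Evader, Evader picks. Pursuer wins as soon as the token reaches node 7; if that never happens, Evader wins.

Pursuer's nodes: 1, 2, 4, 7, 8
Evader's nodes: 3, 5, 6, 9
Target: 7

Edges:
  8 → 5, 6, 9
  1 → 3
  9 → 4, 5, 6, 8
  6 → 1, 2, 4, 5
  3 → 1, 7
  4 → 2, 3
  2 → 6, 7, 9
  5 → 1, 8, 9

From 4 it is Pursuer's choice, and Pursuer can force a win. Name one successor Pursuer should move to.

2

A0 = {7}
A1: add {2} — 2 (Pursuer) has 2→7.
A2: add {4} — 4 (Pursuer) has 4→2.
A3 = A2; e.g. 1 (Pursuer) has no edge into A2. Fixed point.
From 4, successor 2 is in the attractor (rank 1); the other successor 3 is not.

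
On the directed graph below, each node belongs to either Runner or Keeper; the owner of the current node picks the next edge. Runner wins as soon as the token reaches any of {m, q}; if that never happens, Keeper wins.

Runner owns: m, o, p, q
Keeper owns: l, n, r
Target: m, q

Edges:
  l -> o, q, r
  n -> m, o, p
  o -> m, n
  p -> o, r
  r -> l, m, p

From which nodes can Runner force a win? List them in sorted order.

m, n, o, p, q

A0 = {m, q}
A1: add {o} — o (Runner) has o→m.
A2: add {p} — p (Runner) has p→o.
A3: add {n} — n (Keeper): all of {m, o, p} already in.
A4 = A3; e.g. l (Keeper) can still go to r. Fixed point.
Runner's winning region = {m, n, o, p, q}.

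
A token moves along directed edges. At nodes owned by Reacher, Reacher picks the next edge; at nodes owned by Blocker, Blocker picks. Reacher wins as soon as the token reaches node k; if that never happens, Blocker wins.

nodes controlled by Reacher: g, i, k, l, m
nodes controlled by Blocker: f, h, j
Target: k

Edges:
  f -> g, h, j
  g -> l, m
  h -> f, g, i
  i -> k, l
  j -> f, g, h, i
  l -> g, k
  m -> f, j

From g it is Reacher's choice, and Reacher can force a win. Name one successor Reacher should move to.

A0 = {k}
A1: add {i, l} — i (Reacher) has i→k; l (Reacher) has l→k.
A2: add {g} — g (Reacher) has g→l.
A3 = A2; e.g. f (Blocker) can still go to h. Fixed point.
From g, successor l is in the attractor (rank 1); the other successor m is not.

l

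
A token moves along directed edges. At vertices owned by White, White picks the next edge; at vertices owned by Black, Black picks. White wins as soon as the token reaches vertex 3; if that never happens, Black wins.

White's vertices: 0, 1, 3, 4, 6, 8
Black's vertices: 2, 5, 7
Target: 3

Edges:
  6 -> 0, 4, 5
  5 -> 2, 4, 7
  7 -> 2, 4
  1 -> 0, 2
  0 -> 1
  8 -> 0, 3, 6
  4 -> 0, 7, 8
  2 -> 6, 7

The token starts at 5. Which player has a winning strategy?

Black

A0 = {3}
A1: add {8} — 8 (White) has 8→3.
A2: add {4} — 4 (White) has 4→8.
A3: add {6} — 6 (White) has 6→4.
A4 = A3; e.g. 0 (White) has no edge into A3. Fixed point.
5 never enters the attractor, so Black can avoid the target forever.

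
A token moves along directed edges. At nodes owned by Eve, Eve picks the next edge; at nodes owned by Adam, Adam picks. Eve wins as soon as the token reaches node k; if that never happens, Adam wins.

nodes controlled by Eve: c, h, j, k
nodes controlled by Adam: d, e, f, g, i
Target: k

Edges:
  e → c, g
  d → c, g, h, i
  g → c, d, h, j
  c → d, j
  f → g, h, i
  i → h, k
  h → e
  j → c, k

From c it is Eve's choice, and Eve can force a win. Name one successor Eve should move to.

A0 = {k}
A1: add {j} — j (Eve) has j→k.
A2: add {c} — c (Eve) has c→j.
A3 = A2; e.g. d (Adam) can still go to g. Fixed point.
From c, successor j is in the attractor (rank 1); the other successor d is not.

j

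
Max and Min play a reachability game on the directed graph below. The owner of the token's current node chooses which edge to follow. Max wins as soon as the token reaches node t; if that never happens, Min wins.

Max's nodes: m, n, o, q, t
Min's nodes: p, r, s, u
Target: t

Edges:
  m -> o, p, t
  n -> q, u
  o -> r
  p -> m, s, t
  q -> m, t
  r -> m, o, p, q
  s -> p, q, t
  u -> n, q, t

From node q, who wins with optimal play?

Max

A0 = {t}
A1: add {m, q} — m (Max) has m→t; q (Max) has q→t.
q ∈ A1, so Max can force the target.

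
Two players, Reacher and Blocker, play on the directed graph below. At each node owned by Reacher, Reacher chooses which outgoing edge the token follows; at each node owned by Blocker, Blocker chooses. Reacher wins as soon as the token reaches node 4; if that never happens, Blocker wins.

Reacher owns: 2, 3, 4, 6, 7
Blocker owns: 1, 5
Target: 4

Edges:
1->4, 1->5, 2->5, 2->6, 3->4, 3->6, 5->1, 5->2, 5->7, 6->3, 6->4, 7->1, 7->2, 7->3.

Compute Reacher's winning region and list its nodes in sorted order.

A0 = {4}
A1: add {3, 6} — 3 (Reacher) has 3→4; 6 (Reacher) has 6→4.
A2: add {2, 7} — 2 (Reacher) has 2→6; 7 (Reacher) has 7→3.
A3 = A2; e.g. 1 (Blocker) can still go to 5. Fixed point.
Reacher's winning region = {2, 3, 4, 6, 7}.

2, 3, 4, 6, 7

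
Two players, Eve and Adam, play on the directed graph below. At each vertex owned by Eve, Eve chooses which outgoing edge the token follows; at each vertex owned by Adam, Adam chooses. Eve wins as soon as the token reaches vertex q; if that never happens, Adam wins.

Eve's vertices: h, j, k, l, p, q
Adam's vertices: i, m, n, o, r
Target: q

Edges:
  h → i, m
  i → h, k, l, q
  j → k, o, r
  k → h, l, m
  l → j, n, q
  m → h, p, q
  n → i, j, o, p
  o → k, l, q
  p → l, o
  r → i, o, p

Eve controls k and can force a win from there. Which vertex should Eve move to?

l

A0 = {q}
A1: add {l} — l (Eve) has l→q.
A2: add {k, p} — k (Eve) has k→l; p (Eve) has p→l.
A3: add {j, o} — j (Eve) has j→k; o (Adam): all of {k, l, q} already in.
A4 = A3; e.g. h (Eve) has no edge into A3. Fixed point.
From k, successor l is in the attractor (rank 1); the other successors h, m are not.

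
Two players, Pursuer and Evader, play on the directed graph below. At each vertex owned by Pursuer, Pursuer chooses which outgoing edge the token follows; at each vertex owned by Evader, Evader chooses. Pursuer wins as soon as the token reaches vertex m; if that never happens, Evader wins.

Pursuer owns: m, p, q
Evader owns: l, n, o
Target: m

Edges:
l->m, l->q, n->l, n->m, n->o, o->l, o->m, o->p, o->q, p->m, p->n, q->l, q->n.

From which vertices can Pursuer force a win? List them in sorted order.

m, p

A0 = {m}
A1: add {p} — p (Pursuer) has p→m.
A2 = A1; e.g. l (Evader) can still go to q. Fixed point.
Pursuer's winning region = {m, p}.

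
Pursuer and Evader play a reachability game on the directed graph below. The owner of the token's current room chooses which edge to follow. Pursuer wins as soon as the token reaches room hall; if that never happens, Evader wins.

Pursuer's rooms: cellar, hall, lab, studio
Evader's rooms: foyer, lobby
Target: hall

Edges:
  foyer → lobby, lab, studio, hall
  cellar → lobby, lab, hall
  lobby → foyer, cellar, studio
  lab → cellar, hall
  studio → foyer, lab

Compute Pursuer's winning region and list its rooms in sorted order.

A0 = {hall}
A1: add {cellar, lab} — cellar (Pursuer) has cellar→hall; lab (Pursuer) has lab→hall.
A2: add {studio} — studio (Pursuer) has studio→lab.
A3 = A2; e.g. foyer (Evader) can still go to lobby. Fixed point.
Pursuer's winning region = {cellar, hall, lab, studio}.

cellar, hall, lab, studio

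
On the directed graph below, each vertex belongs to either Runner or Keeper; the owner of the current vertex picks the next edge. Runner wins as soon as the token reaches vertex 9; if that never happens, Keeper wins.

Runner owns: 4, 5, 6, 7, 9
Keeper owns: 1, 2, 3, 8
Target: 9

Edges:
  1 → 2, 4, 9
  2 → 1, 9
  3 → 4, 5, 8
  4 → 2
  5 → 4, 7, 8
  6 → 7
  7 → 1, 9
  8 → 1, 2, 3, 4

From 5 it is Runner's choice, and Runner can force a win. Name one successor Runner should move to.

A0 = {9}
A1: add {7} — 7 (Runner) has 7→9.
A2: add {5, 6} — 5 (Runner) has 5→7; 6 (Runner) has 6→7.
A3 = A2; e.g. 1 (Keeper) can still go to 2. Fixed point.
From 5, successor 7 is in the attractor (rank 1); the other successors 4, 8 are not.

7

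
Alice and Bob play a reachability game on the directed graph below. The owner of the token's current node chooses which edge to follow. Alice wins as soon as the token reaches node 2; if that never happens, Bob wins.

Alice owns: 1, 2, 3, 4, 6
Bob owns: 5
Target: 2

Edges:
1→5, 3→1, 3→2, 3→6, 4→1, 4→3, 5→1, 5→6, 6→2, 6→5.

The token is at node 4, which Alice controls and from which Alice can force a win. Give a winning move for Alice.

A0 = {2}
A1: add {3, 6} — 3 (Alice) has 3→2; 6 (Alice) has 6→2.
A2: add {4} — 4 (Alice) has 4→3.
A3 = A2; e.g. 1 (Alice) has no edge into A2. Fixed point.
From 4, successor 3 is in the attractor (rank 1); the other successor 1 is not.

3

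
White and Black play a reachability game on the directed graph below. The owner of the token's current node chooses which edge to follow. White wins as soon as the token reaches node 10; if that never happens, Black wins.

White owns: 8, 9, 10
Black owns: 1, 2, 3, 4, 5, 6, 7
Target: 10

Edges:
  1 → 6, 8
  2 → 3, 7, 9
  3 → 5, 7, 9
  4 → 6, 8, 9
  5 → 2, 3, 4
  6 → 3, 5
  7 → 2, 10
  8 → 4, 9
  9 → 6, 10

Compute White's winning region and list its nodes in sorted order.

A0 = {10}
A1: add {9} — 9 (White) has 9→10.
A2: add {8} — 8 (White) has 8→9.
A3 = A2; e.g. 1 (Black) can still go to 6. Fixed point.
White's winning region = {8, 9, 10}.

8, 9, 10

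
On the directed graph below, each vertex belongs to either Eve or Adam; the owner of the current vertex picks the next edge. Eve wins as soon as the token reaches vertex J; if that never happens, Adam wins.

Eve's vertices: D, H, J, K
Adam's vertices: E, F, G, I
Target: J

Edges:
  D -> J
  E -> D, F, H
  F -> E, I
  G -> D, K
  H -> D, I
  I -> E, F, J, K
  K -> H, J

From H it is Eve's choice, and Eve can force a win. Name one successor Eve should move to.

A0 = {J}
A1: add {D, K} — D (Eve) has D→J; K (Eve) has K→J.
A2: add {G, H} — G (Adam): all of {D, K} already in; H (Eve) has H→D.
A3 = A2; e.g. E (Adam) can still go to F. Fixed point.
From H, successor D is in the attractor (rank 1); the other successor I is not.

D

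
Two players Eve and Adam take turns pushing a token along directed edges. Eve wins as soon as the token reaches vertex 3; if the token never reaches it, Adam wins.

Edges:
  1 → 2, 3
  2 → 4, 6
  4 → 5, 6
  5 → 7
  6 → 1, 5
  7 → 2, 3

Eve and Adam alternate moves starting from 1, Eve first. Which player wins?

Track states (vertex, player-to-move).
A0 = {(3,Eve), (3,Adam)}
A1: add {(1,Eve), (7,Eve)}.
(1,Eve) ∈ A1 ⇒ Eve forces the target.

Eve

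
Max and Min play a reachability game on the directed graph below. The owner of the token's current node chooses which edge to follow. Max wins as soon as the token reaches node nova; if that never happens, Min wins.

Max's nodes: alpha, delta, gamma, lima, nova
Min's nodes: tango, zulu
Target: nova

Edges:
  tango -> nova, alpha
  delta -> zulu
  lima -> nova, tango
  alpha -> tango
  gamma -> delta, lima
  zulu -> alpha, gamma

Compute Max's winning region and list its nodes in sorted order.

A0 = {nova}
A1: add {lima} — lima (Max) has lima→nova.
A2: add {gamma} — gamma (Max) has gamma→lima.
A3 = A2; e.g. tango (Min) can still go to alpha. Fixed point.
Max's winning region = {gamma, lima, nova}.

gamma, lima, nova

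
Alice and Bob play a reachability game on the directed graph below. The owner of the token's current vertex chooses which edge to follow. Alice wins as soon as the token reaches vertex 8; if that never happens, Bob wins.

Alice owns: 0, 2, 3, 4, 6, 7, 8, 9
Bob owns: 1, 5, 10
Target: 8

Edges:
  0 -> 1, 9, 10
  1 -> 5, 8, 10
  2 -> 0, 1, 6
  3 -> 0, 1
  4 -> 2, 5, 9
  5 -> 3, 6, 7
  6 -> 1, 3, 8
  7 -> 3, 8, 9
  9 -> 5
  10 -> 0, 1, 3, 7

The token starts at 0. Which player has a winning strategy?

A0 = {8}
A1: add {6, 7} — 6 (Alice) has 6→8; 7 (Alice) has 7→8.
A2: add {2} — 2 (Alice) has 2→6.
A3: add {4} — 4 (Alice) has 4→2.
A4 = A3; e.g. 0 (Alice) has no edge into A3. Fixed point.
0 never enters the attractor, so Bob can avoid the target forever.

Bob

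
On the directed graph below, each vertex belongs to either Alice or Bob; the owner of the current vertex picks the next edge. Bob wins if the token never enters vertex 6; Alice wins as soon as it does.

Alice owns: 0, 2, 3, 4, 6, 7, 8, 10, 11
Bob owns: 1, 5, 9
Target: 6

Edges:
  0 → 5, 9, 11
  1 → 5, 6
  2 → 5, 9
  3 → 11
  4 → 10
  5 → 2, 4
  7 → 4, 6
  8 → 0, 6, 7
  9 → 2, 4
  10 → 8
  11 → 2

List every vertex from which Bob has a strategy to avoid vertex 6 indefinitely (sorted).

0, 1, 2, 3, 5, 9, 11

A0 = {6}
A1: add {7, 8} — 7 (Alice) has 7→6; 8 (Alice) has 8→6.
A2: add {10} — 10 (Alice) has 10→8.
A3: add {4} — 4 (Alice) has 4→10.
A4 = A3; e.g. 0 (Alice) has no edge into A3. Fixed point.
Alice's attractor = {4, 6, 7, 8, 10}; Bob avoids the target exactly from the complement.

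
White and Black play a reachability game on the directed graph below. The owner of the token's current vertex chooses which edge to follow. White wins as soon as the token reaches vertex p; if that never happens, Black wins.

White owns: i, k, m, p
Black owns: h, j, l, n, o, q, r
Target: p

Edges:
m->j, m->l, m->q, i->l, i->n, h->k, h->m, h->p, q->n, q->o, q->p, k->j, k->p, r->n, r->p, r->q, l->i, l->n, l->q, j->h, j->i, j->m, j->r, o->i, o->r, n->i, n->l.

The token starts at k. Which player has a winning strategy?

White

A0 = {p}
A1: add {k} — k (White) has k→p.
A2 = A1; e.g. h (Black) can still go to m. Fixed point.
k ∈ A1, so White can force the target.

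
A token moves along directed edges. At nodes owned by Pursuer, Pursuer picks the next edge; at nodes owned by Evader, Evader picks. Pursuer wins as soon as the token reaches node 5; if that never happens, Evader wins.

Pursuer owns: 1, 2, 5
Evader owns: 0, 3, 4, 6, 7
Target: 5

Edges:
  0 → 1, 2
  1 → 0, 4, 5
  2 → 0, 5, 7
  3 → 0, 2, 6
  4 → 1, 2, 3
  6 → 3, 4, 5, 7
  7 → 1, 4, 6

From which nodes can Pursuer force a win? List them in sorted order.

A0 = {5}
A1: add {1, 2} — 1 (Pursuer) has 1→5; 2 (Pursuer) has 2→5.
A2: add {0} — 0 (Evader): all of {1, 2} already in.
A3 = A2; e.g. 3 (Evader) can still go to 6. Fixed point.
Pursuer's winning region = {0, 1, 2, 5}.

0, 1, 2, 5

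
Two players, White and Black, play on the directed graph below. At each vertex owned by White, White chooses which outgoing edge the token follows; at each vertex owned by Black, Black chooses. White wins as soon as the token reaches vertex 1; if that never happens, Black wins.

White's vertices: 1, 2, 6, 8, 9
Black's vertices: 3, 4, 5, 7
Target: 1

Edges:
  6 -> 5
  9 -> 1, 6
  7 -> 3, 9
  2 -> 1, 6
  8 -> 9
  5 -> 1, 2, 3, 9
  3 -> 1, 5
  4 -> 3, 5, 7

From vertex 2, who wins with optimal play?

A0 = {1}
A1: add {2, 9} — 2 (White) has 2→1; 9 (White) has 9→1.
2 ∈ A1, so White can force the target.

White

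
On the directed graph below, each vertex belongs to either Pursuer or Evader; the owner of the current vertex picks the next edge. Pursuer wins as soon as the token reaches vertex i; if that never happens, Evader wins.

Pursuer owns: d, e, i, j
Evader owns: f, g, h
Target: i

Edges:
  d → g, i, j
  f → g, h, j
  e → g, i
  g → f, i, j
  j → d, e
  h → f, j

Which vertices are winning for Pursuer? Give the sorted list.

d, e, i, j

A0 = {i}
A1: add {d, e} — d (Pursuer) has d→i; e (Pursuer) has e→i.
A2: add {j} — j (Pursuer) has j→d.
A3 = A2; e.g. f (Evader) can still go to g. Fixed point.
Pursuer's winning region = {d, e, i, j}.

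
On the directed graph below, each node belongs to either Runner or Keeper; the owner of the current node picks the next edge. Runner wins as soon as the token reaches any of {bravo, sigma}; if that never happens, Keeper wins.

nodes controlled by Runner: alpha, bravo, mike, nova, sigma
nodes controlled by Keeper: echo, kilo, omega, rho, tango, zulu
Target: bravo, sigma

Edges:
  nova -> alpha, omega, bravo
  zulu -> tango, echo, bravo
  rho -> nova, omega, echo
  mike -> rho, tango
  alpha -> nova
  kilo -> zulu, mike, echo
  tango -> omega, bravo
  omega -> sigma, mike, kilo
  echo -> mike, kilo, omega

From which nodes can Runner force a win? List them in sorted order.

A0 = {bravo, sigma}
A1: add {nova} — nova (Runner) has nova→bravo.
A2: add {alpha} — alpha (Runner) has alpha→nova.
A3 = A2; e.g. zulu (Keeper) can still go to tango. Fixed point.
Runner's winning region = {alpha, bravo, nova, sigma}.

alpha, bravo, nova, sigma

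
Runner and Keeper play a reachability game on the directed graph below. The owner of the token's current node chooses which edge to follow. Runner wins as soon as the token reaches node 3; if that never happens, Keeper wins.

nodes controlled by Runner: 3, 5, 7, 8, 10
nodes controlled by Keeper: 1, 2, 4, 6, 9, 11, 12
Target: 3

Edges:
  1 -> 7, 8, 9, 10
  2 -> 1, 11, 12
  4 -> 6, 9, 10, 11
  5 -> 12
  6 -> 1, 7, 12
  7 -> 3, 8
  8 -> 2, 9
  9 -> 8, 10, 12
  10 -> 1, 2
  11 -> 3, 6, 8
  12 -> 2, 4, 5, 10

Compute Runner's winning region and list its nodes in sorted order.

3, 7

A0 = {3}
A1: add {7} — 7 (Runner) has 7→3.
A2 = A1; e.g. 1 (Keeper) can still go to 8. Fixed point.
Runner's winning region = {3, 7}.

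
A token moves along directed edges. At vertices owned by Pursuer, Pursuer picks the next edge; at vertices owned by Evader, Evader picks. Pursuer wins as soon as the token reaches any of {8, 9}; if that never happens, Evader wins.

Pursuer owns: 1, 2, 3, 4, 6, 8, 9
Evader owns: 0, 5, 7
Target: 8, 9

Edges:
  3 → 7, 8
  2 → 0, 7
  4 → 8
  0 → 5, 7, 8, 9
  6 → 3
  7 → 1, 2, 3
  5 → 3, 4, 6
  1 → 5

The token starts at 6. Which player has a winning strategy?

A0 = {8, 9}
A1: add {3, 4} — 3 (Pursuer) has 3→8; 4 (Pursuer) has 4→8.
A2: add {6} — 6 (Pursuer) has 6→3.
6 ∈ A2, so Pursuer can force the target.

Pursuer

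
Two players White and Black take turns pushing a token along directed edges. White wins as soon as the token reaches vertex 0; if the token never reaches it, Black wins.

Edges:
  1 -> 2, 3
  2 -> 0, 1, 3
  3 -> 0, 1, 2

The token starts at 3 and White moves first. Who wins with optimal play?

White

Track states (vertex, player-to-move).
A0 = {(0,White), (0,Black)}
A1: add {(2,White), (3,White)}.
(3,White) ∈ A1 ⇒ White forces the target.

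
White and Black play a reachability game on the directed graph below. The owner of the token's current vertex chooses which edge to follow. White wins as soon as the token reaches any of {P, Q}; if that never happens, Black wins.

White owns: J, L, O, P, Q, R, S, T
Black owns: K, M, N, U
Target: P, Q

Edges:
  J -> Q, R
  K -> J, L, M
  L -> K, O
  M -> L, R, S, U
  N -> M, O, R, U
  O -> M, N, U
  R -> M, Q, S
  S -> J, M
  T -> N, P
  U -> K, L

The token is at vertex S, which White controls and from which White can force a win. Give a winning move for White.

A0 = {P, Q}
A1: add {J, R, T} — J (White) has J→Q; R (White) has R→Q; T (White) has T→P.
A2: add {S} — S (White) has S→J.
A3 = A2; e.g. K (Black) can still go to L. Fixed point.
From S, successor J is in the attractor (rank 1); the other successor M is not.

J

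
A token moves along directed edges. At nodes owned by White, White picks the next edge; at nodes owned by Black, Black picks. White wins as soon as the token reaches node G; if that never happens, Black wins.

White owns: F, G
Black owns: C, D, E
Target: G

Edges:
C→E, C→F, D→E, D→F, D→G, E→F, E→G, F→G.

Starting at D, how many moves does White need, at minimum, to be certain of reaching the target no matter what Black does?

3

A0 = {G}
A1: add {F} — F (White) has F→G.
A2: add {E} — E (Black): all of {F, G} already in.
A3: add {C, D} — C (Black): all of {E, F} already in; D (Black): all of {E, F, G} already in.
A3 = all vertices. Fixed point.
D enters the attractor at level 3, so White can force the target in 3 moves from there.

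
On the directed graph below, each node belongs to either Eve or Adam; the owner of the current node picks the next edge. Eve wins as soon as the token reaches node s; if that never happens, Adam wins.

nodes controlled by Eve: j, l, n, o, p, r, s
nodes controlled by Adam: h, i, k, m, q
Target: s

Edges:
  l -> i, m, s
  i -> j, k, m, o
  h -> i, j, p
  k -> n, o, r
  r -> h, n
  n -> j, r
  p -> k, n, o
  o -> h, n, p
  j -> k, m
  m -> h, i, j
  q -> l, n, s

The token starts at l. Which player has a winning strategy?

A0 = {s}
A1: add {l} — l (Eve) has l→s.
A2 = A1; e.g. h (Adam) can still go to i. Fixed point.
l ∈ A1, so Eve can force the target.

Eve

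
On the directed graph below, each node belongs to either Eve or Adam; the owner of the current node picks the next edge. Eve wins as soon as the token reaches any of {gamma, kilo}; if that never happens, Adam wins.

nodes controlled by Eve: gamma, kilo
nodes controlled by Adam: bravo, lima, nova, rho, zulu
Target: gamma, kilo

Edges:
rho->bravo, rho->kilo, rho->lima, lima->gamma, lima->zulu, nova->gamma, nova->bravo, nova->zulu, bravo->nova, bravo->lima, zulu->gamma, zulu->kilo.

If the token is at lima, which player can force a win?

Eve

A0 = {gamma, kilo}
A1: add {zulu} — zulu (Adam): all of {gamma, kilo} already in.
A2: add {lima} — lima (Adam): all of {gamma, zulu} already in.
A3 = A2; e.g. bravo (Adam) can still go to nova. Fixed point.
lima ∈ A2, so Eve can force the target.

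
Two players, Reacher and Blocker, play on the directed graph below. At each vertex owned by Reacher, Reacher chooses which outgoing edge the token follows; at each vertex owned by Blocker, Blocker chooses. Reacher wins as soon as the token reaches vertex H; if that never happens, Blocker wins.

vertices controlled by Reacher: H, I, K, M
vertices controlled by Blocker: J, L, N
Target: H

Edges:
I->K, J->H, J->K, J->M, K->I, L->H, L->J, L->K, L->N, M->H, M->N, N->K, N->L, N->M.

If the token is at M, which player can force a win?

Reacher

A0 = {H}
A1: add {M} — M (Reacher) has M→H.
A2 = A1; e.g. I (Reacher) has no edge into A1. Fixed point.
M ∈ A1, so Reacher can force the target.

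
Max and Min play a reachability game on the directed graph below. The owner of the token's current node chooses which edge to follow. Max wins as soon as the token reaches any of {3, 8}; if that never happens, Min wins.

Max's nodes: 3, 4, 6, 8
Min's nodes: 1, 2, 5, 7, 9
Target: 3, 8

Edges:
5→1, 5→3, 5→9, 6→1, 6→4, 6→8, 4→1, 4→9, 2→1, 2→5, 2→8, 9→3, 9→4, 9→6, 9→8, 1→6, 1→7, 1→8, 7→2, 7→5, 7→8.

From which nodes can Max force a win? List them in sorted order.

A0 = {3, 8}
A1: add {6} — 6 (Max) has 6→8.
A2 = A1; e.g. 1 (Min) can still go to 7. Fixed point.
Max's winning region = {3, 6, 8}.

3, 6, 8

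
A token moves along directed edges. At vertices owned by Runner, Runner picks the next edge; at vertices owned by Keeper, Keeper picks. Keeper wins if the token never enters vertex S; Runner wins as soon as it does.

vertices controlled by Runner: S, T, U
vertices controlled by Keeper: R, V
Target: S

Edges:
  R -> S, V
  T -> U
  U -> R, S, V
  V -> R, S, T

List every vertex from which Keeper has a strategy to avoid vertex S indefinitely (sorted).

A0 = {S}
A1: add {U} — U (Runner) has U→S.
A2: add {T} — T (Runner) has T→U.
A3 = A2; e.g. R (Keeper) can still go to V. Fixed point.
Runner's attractor = {S, T, U}; Keeper avoids the target exactly from the complement.

R, V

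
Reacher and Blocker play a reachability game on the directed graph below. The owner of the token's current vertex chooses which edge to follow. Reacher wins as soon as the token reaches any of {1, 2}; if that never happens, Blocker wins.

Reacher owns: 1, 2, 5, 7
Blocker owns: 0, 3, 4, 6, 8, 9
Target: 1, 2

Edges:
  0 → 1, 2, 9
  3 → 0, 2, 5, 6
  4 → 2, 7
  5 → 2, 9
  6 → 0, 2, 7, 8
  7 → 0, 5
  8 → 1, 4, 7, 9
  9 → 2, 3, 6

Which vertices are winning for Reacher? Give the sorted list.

1, 2, 4, 5, 7

A0 = {1, 2}
A1: add {5} — 5 (Reacher) has 5→2.
A2: add {7} — 7 (Reacher) has 7→5.
A3: add {4} — 4 (Blocker): all of {2, 7} already in.
A4 = A3; e.g. 0 (Blocker) can still go to 9. Fixed point.
Reacher's winning region = {1, 2, 4, 5, 7}.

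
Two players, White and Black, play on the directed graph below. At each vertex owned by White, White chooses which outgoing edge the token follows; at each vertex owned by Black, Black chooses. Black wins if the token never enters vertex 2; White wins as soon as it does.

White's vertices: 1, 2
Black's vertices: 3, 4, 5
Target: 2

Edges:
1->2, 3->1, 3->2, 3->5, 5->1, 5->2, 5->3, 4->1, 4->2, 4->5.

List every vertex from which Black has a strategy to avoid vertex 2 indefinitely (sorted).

3, 4, 5

A0 = {2}
A1: add {1} — 1 (White) has 1→2.
A2 = A1; e.g. 3 (Black) can still go to 5. Fixed point.
White's attractor = {1, 2}; Black avoids the target exactly from the complement.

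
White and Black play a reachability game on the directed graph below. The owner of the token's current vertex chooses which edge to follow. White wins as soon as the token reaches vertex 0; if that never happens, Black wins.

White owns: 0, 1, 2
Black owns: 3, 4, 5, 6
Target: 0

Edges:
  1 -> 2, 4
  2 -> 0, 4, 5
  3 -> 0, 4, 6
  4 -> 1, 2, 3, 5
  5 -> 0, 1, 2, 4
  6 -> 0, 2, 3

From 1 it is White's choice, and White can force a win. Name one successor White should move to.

2

A0 = {0}
A1: add {2} — 2 (White) has 2→0.
A2: add {1} — 1 (White) has 1→2.
A3 = A2; e.g. 3 (Black) can still go to 4. Fixed point.
From 1, successor 2 is in the attractor (rank 1); the other successor 4 is not.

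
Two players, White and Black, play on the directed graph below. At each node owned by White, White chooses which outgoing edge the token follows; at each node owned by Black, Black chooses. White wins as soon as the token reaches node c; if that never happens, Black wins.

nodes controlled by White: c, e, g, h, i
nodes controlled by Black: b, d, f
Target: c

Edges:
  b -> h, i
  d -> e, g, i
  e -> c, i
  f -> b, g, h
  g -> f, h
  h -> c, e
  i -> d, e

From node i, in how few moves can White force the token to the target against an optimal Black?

A0 = {c}
A1: add {e, h} — e (White) has e→c; h (White) has h→c.
A2: add {g, i} — g (White) has g→h; i (White) has i→e.
i enters the attractor at level 2, so White can force the target in 2 moves from there.

2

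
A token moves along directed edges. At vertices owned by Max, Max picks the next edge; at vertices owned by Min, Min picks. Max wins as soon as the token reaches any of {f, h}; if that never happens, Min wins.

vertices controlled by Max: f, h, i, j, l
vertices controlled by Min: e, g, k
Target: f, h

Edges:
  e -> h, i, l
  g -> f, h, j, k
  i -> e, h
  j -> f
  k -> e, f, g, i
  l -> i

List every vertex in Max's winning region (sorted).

e, f, h, i, j, l

A0 = {f, h}
A1: add {i, j} — i (Max) has i→h; j (Max) has j→f.
A2: add {l} — l (Max) has l→i.
A3: add {e} — e (Min): all of {h, i, l} already in.
A4 = A3; e.g. g (Min) can still go to k. Fixed point.
Max's winning region = {e, f, h, i, j, l}.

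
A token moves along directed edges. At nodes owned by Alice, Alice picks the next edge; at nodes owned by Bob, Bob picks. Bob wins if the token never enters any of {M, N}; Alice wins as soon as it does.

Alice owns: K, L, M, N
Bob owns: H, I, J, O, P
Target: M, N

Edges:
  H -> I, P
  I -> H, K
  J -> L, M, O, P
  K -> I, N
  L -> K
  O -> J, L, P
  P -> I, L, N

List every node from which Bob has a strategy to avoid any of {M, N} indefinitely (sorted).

H, I, J, O, P

A0 = {M, N}
A1: add {K} — K (Alice) has K→N.
A2: add {L} — L (Alice) has L→K.
A3 = A2; e.g. H (Bob) can still go to I. Fixed point.
Alice's attractor = {K, L, M, N}; Bob avoids the target exactly from the complement.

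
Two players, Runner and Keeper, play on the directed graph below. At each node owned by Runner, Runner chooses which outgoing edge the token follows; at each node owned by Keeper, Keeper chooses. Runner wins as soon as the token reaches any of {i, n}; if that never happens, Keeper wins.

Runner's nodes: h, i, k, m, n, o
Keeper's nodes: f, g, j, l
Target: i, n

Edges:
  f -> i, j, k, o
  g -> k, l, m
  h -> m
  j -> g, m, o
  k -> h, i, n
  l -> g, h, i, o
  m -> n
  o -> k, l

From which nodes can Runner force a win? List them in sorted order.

h, i, k, m, n, o

A0 = {i, n}
A1: add {k, m} — k (Runner) has k→i; m (Runner) has m→n.
A2: add {h, o} — h (Runner) has h→m; o (Runner) has o→k.
A3 = A2; e.g. f (Keeper) can still go to j. Fixed point.
Runner's winning region = {h, i, k, m, n, o}.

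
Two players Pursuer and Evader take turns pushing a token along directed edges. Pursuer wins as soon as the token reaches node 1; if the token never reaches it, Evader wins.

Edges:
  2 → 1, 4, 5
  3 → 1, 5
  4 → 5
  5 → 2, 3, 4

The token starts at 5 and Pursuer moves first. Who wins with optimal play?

Evader

Track states (vertex, player-to-move).
A0 = {(1,Pursuer), (1,Evader)}
A1: add {(2,Pursuer), (3,Pursuer)}.
A2 = A1; e.g. (2,Evader) stays out. (5,Pursuer) never enters ⇒ Evader avoids the target.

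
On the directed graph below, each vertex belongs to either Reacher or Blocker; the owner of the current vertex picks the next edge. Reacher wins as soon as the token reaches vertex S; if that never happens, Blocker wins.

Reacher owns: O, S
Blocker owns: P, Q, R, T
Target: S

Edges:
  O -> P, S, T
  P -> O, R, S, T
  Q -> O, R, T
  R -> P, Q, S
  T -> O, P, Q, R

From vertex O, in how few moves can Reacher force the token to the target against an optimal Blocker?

A0 = {S}
A1: add {O} — O (Reacher) has O→S.
A2 = A1; e.g. P (Blocker) can still go to R. Fixed point.
O enters the attractor at level 1, so Reacher can force the target in 1 move from there.

1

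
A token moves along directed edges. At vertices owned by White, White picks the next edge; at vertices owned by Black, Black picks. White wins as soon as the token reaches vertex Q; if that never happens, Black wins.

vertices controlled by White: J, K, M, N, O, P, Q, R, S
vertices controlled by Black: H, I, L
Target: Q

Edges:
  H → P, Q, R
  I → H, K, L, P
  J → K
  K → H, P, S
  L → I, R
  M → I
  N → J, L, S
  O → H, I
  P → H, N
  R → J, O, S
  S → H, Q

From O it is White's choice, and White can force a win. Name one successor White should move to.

H

A0 = {Q}
A1: add {S} — S (White) has S→Q.
A2: add {K, N, R} — K (White) has K→S; N (White) has N→S; R (White) has R→S.
A3: add {J, P} — J (White) has J→K; P (White) has P→N.
A4: add {H} — H (Black): all of {P, Q, R} already in.
A5: add {O} — O (White) has O→H.
A6 = A5; e.g. I (Black) can still go to L. Fixed point.
From O, successor H is in the attractor (rank 4); the other successor I is not.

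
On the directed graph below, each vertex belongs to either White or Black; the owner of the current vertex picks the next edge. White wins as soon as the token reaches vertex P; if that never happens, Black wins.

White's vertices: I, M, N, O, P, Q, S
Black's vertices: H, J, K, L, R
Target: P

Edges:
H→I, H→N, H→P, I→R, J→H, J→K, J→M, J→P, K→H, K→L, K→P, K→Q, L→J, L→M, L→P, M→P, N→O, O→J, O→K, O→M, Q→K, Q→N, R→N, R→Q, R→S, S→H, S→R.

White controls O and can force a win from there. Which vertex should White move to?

A0 = {P}
A1: add {M} — M (White) has M→P.
A2: add {O} — O (White) has O→M.
A3: add {N} — N (White) has N→O.
A4: add {Q} — Q (White) has Q→N.
A5 = A4; e.g. H (Black) can still go to I. Fixed point.
From O, successor M is in the attractor (rank 1); the other successors J, K are not.

M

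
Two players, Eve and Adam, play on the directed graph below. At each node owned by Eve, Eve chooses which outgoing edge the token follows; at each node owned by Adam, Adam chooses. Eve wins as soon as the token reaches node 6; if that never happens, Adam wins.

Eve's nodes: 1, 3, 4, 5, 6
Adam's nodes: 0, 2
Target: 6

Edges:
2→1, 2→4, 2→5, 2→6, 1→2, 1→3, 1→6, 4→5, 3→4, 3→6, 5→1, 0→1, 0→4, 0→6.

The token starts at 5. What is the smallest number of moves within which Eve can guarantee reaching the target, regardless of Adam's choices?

A0 = {6}
A1: add {1, 3} — 1 (Eve) has 1→6; 3 (Eve) has 3→6.
A2: add {5} — 5 (Eve) has 5→1.
5 enters the attractor at level 2, so Eve can force the target in 2 moves from there.

2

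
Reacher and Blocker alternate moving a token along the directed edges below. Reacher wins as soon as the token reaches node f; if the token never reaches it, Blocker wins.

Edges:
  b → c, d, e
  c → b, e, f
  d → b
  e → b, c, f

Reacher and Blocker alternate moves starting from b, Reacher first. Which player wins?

Blocker

Track states (vertex, player-to-move).
A0 = {(f,Reacher), (f,Blocker)}
A1: add {(c,Reacher), (e,Reacher)}.
A2 = A1; e.g. (b,Reacher) stays out. (b,Reacher) never enters ⇒ Blocker avoids the target.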